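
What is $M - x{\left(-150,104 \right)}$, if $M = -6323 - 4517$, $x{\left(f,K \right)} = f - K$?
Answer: $-10586$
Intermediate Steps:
$M = -10840$ ($M = -6323 - 4517 = -10840$)
$M - x{\left(-150,104 \right)} = -10840 - \left(-150 - 104\right) = -10840 - -254 = -10840 + 254 = -10586$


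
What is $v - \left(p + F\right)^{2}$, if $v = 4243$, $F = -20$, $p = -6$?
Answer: $3567$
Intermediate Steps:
$v - \left(p + F\right)^{2} = 4243 - \left(-6 - 20\right)^{2} = 4243 - \left(-26\right)^{2} = 4243 - 676 = 3567$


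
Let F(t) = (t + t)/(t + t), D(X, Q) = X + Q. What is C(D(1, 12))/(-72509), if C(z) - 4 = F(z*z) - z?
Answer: 8/72509 ≈ 0.00011033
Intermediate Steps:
D(X, Q) = Q + X
F(t) = 1 (F(t) = (2*t)/((2*t)) = (2*t)*(1/(2*t)) = 1)
C(z) = 5 - z (C(z) = 4 + (1 - z) = 5 - z)
C(D(1, 12))/(-72509) = (5 - (12 + 1))/(-72509) = (5 - 1*13)*(-1/72509) = (5 - 13)*(-1/72509) = -8*(-1/72509) = 8/72509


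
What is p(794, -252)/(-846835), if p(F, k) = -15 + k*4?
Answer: 93/76985 ≈ 0.0012080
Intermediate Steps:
p(F, k) = -15 + 4*k
p(794, -252)/(-846835) = (-15 + 4*(-252))/(-846835) = (-15 - 1008)*(-1/846835) = -1023*(-1/846835) = 93/76985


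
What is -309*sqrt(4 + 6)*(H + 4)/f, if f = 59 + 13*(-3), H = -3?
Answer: -309*sqrt(10)/20 ≈ -48.857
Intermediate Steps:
f = 20 (f = 59 - 39 = 20)
-309*sqrt(4 + 6)*(H + 4)/f = -309*sqrt(4 + 6)*(-3 + 4)/20 = -309*sqrt(10)*1/20 = -309*sqrt(10)/20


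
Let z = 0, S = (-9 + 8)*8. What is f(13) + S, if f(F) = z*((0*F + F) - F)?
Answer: -8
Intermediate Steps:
S = -8 (S = -1*8 = -8)
f(F) = 0 (f(F) = 0*((0*F + F) - F) = 0*((0 + F) - F) = 0*(F - F) = 0*0 = 0)
f(13) + S = 0 - 8 = -8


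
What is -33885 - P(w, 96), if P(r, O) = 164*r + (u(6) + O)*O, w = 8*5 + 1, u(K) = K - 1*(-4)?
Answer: -50785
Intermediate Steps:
u(K) = 4 + K (u(K) = K + 4 = 4 + K)
w = 41 (w = 40 + 1 = 41)
P(r, O) = 164*r + O*(10 + O) (P(r, O) = 164*r + ((4 + 6) + O)*O = 164*r + (10 + O)*O = 164*r + O*(10 + O))
-33885 - P(w, 96) = -33885 - (96**2 + 10*96 + 164*41) = -33885 - (9216 + 960 + 6724) = -33885 - 1*16900 = -33885 - 16900 = -50785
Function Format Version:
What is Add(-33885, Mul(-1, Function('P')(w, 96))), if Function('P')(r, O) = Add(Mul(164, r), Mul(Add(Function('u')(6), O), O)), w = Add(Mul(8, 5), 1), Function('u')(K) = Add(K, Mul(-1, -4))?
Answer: -50785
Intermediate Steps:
Function('u')(K) = Add(4, K) (Function('u')(K) = Add(K, 4) = Add(4, K))
w = 41 (w = Add(40, 1) = 41)
Function('P')(r, O) = Add(Mul(164, r), Mul(O, Add(10, O))) (Function('P')(r, O) = Add(Mul(164, r), Mul(Add(Add(4, 6), O), O)) = Add(Mul(164, r), Mul(Add(10, O), O)) = Add(Mul(164, r), Mul(O, Add(10, O))))
Add(-33885, Mul(-1, Function('P')(w, 96))) = Add(-33885, Mul(-1, Add(Pow(96, 2), Mul(10, 96), Mul(164, 41)))) = Add(-33885, Mul(-1, Add(9216, 960, 6724))) = Add(-33885, Mul(-1, 16900)) = Add(-33885, -16900) = -50785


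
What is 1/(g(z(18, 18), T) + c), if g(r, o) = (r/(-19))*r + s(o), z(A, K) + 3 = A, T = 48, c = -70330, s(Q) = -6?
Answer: -19/1336609 ≈ -1.4215e-5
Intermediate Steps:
z(A, K) = -3 + A
g(r, o) = -6 - r²/19 (g(r, o) = (r/(-19))*r - 6 = (r*(-1/19))*r - 6 = (-r/19)*r - 6 = -r²/19 - 6 = -6 - r²/19)
1/(g(z(18, 18), T) + c) = 1/((-6 - (-3 + 18)²/19) - 70330) = 1/((-6 - 1/19*15²) - 70330) = 1/((-6 - 1/19*225) - 70330) = 1/((-6 - 225/19) - 70330) = 1/(-339/19 - 70330) = 1/(-1336609/19) = -19/1336609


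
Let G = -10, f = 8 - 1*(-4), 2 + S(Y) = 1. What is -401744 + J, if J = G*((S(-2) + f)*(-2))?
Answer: -401524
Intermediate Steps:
S(Y) = -1 (S(Y) = -2 + 1 = -1)
f = 12 (f = 8 + 4 = 12)
J = 220 (J = -10*(-1 + 12)*(-2) = -110*(-2) = -10*(-22) = 220)
-401744 + J = -401744 + 220 = -401524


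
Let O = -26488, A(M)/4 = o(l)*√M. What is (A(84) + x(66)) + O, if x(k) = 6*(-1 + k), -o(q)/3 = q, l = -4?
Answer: -26098 + 96*√21 ≈ -25658.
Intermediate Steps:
o(q) = -3*q
x(k) = -6 + 6*k
A(M) = 48*√M (A(M) = 4*((-3*(-4))*√M) = 4*(12*√M) = 48*√M)
(A(84) + x(66)) + O = (48*√84 + (-6 + 6*66)) - 26488 = (48*(2*√21) + (-6 + 396)) - 26488 = (96*√21 + 390) - 26488 = (390 + 96*√21) - 26488 = -26098 + 96*√21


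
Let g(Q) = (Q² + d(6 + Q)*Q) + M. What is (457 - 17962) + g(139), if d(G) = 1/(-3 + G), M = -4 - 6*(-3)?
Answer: 259999/142 ≈ 1831.0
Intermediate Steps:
M = 14 (M = -4 + 18 = 14)
g(Q) = 14 + Q² + Q/(3 + Q) (g(Q) = (Q² + Q/(-3 + (6 + Q))) + 14 = (Q² + Q/(3 + Q)) + 14 = 14 + Q² + Q/(3 + Q))
(457 - 17962) + g(139) = (457 - 17962) + (139 + (3 + 139)*(14 + 139²))/(3 + 139) = -17505 + (139 + 142*(14 + 19321))/142 = -17505 + (139 + 142*19335)/142 = -17505 + (139 + 2745570)/142 = -17505 + (1/142)*2745709 = -17505 + 2745709/142 = 259999/142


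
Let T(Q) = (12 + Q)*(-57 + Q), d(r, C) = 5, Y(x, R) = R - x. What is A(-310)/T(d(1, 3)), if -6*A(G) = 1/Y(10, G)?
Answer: -1/1697280 ≈ -5.8918e-7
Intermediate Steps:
T(Q) = (-57 + Q)*(12 + Q)
A(G) = -1/(6*(-10 + G)) (A(G) = -1/(6*(G - 1*10)) = -1/(6*(G - 10)) = -1/(6*(-10 + G)))
A(-310)/T(d(1, 3)) = (-1/(-60 + 6*(-310)))/(-684 + 5² - 45*5) = (-1/(-60 - 1860))/(-684 + 25 - 225) = -1/(-1920)/(-884) = -1*(-1/1920)*(-1/884) = (1/1920)*(-1/884) = -1/1697280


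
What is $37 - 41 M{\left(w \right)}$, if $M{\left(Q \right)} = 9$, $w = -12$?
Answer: $-332$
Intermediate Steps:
$37 - 41 M{\left(w \right)} = 37 - 369 = -332$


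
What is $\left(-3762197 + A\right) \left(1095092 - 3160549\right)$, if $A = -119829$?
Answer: $8018157775882$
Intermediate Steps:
$\left(-3762197 + A\right) \left(1095092 - 3160549\right) = \left(-3762197 - 119829\right) \left(1095092 - 3160549\right) = \left(-3882026\right) \left(-2065457\right) = 8018157775882$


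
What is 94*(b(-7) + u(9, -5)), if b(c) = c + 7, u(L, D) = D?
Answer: -470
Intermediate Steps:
b(c) = 7 + c
94*(b(-7) + u(9, -5)) = 94*((7 - 7) - 5) = 94*(0 - 5) = 94*(-5) = -470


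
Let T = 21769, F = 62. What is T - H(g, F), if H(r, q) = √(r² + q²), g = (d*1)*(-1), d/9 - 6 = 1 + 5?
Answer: 21769 - 2*√3877 ≈ 21644.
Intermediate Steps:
d = 108 (d = 54 + 9*(1 + 5) = 54 + 9*6 = 54 + 54 = 108)
g = -108 (g = (108*1)*(-1) = 108*(-1) = -108)
H(r, q) = √(q² + r²)
T - H(g, F) = 21769 - √(62² + (-108)²) = 21769 - √(3844 + 11664) = 21769 - √15508 = 21769 - 2*√3877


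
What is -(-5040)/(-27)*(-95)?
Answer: 53200/3 ≈ 17733.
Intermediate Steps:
-(-5040)/(-27)*(-95) = -(-5040)*(-1)/27*(-95) = -80*7/3*(-95) = -560/3*(-95) = 53200/3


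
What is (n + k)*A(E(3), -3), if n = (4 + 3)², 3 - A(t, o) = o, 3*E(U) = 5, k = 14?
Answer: 378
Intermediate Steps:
E(U) = 5/3 (E(U) = (⅓)*5 = 5/3)
A(t, o) = 3 - o
n = 49 (n = 7² = 49)
(n + k)*A(E(3), -3) = (49 + 14)*(3 - 1*(-3)) = 63*(3 + 3) = 63*6 = 378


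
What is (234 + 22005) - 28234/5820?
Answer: 64701373/2910 ≈ 22234.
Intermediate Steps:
(234 + 22005) - 28234/5820 = 22239 - 28234*1/5820 = 22239 - 14117/2910 = 64701373/2910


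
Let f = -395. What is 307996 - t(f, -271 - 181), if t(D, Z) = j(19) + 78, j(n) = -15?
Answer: 307933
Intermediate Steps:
t(D, Z) = 63 (t(D, Z) = -15 + 78 = 63)
307996 - t(f, -271 - 181) = 307996 - 1*63 = 307996 - 63 = 307933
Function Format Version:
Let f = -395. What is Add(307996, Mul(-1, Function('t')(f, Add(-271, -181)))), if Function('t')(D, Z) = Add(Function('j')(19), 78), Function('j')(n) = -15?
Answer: 307933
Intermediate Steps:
Function('t')(D, Z) = 63 (Function('t')(D, Z) = Add(-15, 78) = 63)
Add(307996, Mul(-1, Function('t')(f, Add(-271, -181)))) = Add(307996, Mul(-1, 63)) = Add(307996, -63) = 307933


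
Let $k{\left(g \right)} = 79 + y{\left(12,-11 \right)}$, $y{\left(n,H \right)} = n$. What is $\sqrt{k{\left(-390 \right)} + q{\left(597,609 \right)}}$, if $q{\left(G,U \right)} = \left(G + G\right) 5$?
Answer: $\sqrt{6061} \approx 77.852$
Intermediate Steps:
$q{\left(G,U \right)} = 10 G$ ($q{\left(G,U \right)} = 2 G 5 = 10 G$)
$k{\left(g \right)} = 91$ ($k{\left(g \right)} = 79 + 12 = 91$)
$\sqrt{k{\left(-390 \right)} + q{\left(597,609 \right)}} = \sqrt{91 + 10 \cdot 597} = \sqrt{91 + 5970} = \sqrt{6061}$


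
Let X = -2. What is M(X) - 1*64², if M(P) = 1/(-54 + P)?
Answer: -229377/56 ≈ -4096.0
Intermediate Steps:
M(X) - 1*64² = 1/(-54 - 2) - 1*64² = 1/(-56) - 1*4096 = -1/56 - 4096 = -229377/56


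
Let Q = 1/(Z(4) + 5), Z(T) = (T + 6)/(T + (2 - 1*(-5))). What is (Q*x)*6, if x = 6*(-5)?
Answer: -396/13 ≈ -30.462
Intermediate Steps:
Z(T) = (6 + T)/(7 + T) (Z(T) = (6 + T)/(T + (2 + 5)) = (6 + T)/(T + 7) = (6 + T)/(7 + T))
Q = 11/65 (Q = 1/((6 + 4)/(7 + 4) + 5) = 1/(10/11 + 5) = 1/(65/11) = 11/65 ≈ 0.16923)
x = -30
(Q*x)*6 = ((11/65)*(-30))*6 = -66/13*6 = -396/13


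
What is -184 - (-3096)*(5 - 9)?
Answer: -12568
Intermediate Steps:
-184 - (-3096)*(5 - 9) = -184 - (-3096)*(-4) = -184 - 344*36 = -184 - 12384 = -12568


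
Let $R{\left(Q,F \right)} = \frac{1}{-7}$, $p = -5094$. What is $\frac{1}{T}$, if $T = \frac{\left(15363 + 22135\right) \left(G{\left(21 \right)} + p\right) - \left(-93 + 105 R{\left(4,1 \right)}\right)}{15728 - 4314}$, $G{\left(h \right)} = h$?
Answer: $- \frac{5707}{95113623} \approx -6.0002 \cdot 10^{-5}$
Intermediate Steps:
$R{\left(Q,F \right)} = - \frac{1}{7}$
$T = - \frac{95113623}{5707}$ ($T = \frac{\left(15363 + 22135\right) \left(21 - 5094\right) + \left(93 - -15\right)}{15728 - 4314} = \frac{37498 \left(-5073\right) + \left(93 + 15\right)}{11414} = \left(-190227354 + 108\right) \frac{1}{11414} = \left(-190227246\right) \frac{1}{11414} = - \frac{95113623}{5707} \approx -16666.0$)
$\frac{1}{T} = \frac{1}{- \frac{95113623}{5707}} = - \frac{5707}{95113623}$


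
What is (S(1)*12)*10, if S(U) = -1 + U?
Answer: 0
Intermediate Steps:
(S(1)*12)*10 = ((-1 + 1)*12)*10 = (0*12)*10 = 0*10 = 0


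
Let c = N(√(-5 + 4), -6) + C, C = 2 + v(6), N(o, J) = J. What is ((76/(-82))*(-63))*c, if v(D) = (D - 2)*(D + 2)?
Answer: 67032/41 ≈ 1634.9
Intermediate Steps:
v(D) = (-2 + D)*(2 + D)
C = 34 (C = 2 + (-4 + 6²) = 2 + (-4 + 36) = 2 + 32 = 34)
c = 28 (c = -6 + 34 = 28)
((76/(-82))*(-63))*c = ((76/(-82))*(-63))*28 = ((76*(-1/82))*(-63))*28 = -38/41*(-63)*28 = (2394/41)*28 = 67032/41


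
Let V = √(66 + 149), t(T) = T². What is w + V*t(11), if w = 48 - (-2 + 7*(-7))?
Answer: 99 + 121*√215 ≈ 1873.2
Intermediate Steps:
w = 99 (w = 48 - (-2 - 49) = 48 - 1*(-51) = 48 + 51 = 99)
V = √215 ≈ 14.663
w + V*t(11) = 99 + √215*11² = 99 + √215*121 = 99 + 121*√215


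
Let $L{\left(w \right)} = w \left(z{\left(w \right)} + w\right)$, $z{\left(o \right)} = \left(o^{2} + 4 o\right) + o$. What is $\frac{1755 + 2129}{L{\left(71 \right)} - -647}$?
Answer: $\frac{971}{97201} \approx 0.0099896$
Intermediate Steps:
$z{\left(o \right)} = o^{2} + 5 o$
$L{\left(w \right)} = w \left(w + w \left(5 + w\right)\right)$ ($L{\left(w \right)} = w \left(w \left(5 + w\right) + w\right) = w \left(w + w \left(5 + w\right)\right)$)
$\frac{1755 + 2129}{L{\left(71 \right)} - -647} = \frac{1755 + 2129}{71^{2} \left(6 + 71\right) - -647} = \frac{3884}{5041 \cdot 77 + \left(-35 + 682\right)} = \frac{3884}{388157 + 647} = \frac{3884}{388804} = 3884 \cdot \frac{1}{388804} = \frac{971}{97201}$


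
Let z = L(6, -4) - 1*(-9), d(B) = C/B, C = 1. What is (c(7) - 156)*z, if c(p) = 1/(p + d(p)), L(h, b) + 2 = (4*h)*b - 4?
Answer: 724749/50 ≈ 14495.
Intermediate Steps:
d(B) = 1/B
L(h, b) = -6 + 4*b*h (L(h, b) = -2 + ((4*h)*b - 4) = -2 + (4*b*h - 4) = -2 + (-4 + 4*b*h) = -6 + 4*b*h)
c(p) = 1/(p + 1/p)
z = -93 (z = (-6 + 4*(-4)*6) - 1*(-9) = (-6 - 96) + 9 = -102 + 9 = -93)
(c(7) - 156)*z = (7/(1 + 7²) - 156)*(-93) = (7/(1 + 49) - 156)*(-93) = (7/50 - 156)*(-93) = -7793/50*(-93) = 724749/50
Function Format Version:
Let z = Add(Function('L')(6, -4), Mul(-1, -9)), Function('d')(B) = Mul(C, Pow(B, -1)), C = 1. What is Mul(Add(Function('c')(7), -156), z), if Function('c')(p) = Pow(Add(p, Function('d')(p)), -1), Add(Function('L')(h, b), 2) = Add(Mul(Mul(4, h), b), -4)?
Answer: Rational(724749, 50) ≈ 14495.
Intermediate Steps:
Function('d')(B) = Pow(B, -1) (Function('d')(B) = Mul(1, Pow(B, -1)) = Pow(B, -1))
Function('L')(h, b) = Add(-6, Mul(4, b, h)) (Function('L')(h, b) = Add(-2, Add(Mul(Mul(4, h), b), -4)) = Add(-2, Add(Mul(4, b, h), -4)) = Add(-2, Add(-4, Mul(4, b, h))) = Add(-6, Mul(4, b, h)))
Function('c')(p) = Pow(Add(p, Pow(p, -1)), -1)
z = -93 (z = Add(Add(-6, Mul(4, -4, 6)), Mul(-1, -9)) = Add(Add(-6, -96), 9) = Add(-102, 9) = -93)
Mul(Add(Function('c')(7), -156), z) = Mul(Add(Mul(7, Pow(Add(1, Pow(7, 2)), -1)), -156), -93) = Mul(Add(Mul(7, Pow(Add(1, 49), -1)), -156), -93) = Mul(Add(Mul(7, Pow(50, -1)), -156), -93) = Mul(Add(Mul(7, Rational(1, 50)), -156), -93) = Mul(Add(Rational(7, 50), -156), -93) = Mul(Rational(-7793, 50), -93) = Rational(724749, 50)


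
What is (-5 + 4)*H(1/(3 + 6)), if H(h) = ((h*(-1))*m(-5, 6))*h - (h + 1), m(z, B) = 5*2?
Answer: 100/81 ≈ 1.2346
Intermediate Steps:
m(z, B) = 10
H(h) = -1 - h - 10*h² (H(h) = ((h*(-1))*10)*h - (h + 1) = (-h*10)*h - (1 + h) = (-10*h)*h + (-1 - h) = -10*h² + (-1 - h) = -1 - h - 10*h²)
(-5 + 4)*H(1/(3 + 6)) = (-5 + 4)*(-1 - 1/(3 + 6) - 10/(3 + 6)²) = -(-1 - 1/9 - 10*(1/9)²) = -(-1 - 1*⅑ - 10*(⅑)²) = -(-1 - ⅑ - 10*1/81) = -(-1 - ⅑ - 10/81) = -1*(-100/81) = 100/81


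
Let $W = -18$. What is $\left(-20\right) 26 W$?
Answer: $9360$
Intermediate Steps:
$\left(-20\right) 26 W = \left(-20\right) 26 \left(-18\right) = \left(-520\right) \left(-18\right) = 9360$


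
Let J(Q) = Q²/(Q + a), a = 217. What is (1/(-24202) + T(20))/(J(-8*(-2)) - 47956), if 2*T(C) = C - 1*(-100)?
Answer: -338343727/270420853384 ≈ -0.0012512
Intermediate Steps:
T(C) = 50 + C/2 (T(C) = (C - 1*(-100))/2 = (C + 100)/2 = (100 + C)/2 = 50 + C/2)
J(Q) = Q²/(217 + Q) (J(Q) = Q²/(Q + 217) = Q²/(217 + Q))
(1/(-24202) + T(20))/(J(-8*(-2)) - 47956) = (1/(-24202) + (50 + (½)*20))/((-8*(-2))²/(217 - 8*(-2)) - 47956) = (-1/24202 + (50 + 10))/(16²/(217 + 16) - 47956) = (-1/24202 + 60)/(256/233 - 47956) = 1452119/(24202*(256*(1/233) - 47956)) = 1452119/(24202*(256/233 - 47956)) = 1452119/(24202*(-11173492/233)) = (1452119/24202)*(-233/11173492) = -338343727/270420853384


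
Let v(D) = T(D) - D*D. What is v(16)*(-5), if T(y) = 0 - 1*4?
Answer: 1300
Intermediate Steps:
T(y) = -4 (T(y) = 0 - 4 = -4)
v(D) = -4 - D² (v(D) = -4 - D*D = -4 - D²)
v(16)*(-5) = (-4 - 1*16²)*(-5) = (-4 - 1*256)*(-5) = (-4 - 256)*(-5) = -260*(-5) = 1300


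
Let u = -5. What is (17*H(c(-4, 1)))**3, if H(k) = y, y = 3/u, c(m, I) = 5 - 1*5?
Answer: -132651/125 ≈ -1061.2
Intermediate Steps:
c(m, I) = 0 (c(m, I) = 5 - 5 = 0)
y = -3/5 (y = 3/(-5) = 3*(-1/5) = -3/5 ≈ -0.60000)
H(k) = -3/5
(17*H(c(-4, 1)))**3 = (17*(-3/5))**3 = (-51/5)**3 = -132651/125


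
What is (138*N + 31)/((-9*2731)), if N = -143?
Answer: 19703/24579 ≈ 0.80162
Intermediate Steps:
(138*N + 31)/((-9*2731)) = (138*(-143) + 31)/((-9*2731)) = (-19734 + 31)/(-24579) = -19703*(-1/24579) = 19703/24579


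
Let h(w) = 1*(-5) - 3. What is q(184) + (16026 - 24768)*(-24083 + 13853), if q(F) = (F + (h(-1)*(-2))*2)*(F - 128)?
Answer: 89442756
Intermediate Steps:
h(w) = -8 (h(w) = -5 - 3 = -8)
q(F) = (-128 + F)*(32 + F) (q(F) = (F - 8*(-2)*2)*(F - 128) = (F + 16*2)*(-128 + F) = (F + 32)*(-128 + F) = (32 + F)*(-128 + F) = (-128 + F)*(32 + F))
q(184) + (16026 - 24768)*(-24083 + 13853) = (-4096 + 184² - 96*184) + (16026 - 24768)*(-24083 + 13853) = (-4096 + 33856 - 17664) - 8742*(-10230) = 12096 + 89430660 = 89442756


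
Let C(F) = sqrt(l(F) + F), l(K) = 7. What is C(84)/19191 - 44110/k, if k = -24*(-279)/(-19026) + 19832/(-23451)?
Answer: 546692877885/14843098 + sqrt(91)/19191 ≈ 36831.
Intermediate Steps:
k = -29686196/24787707 (k = 6696*(-1/19026) + 19832*(-1/23451) = -372/1057 - 19832/23451 = -29686196/24787707 ≈ -1.1976)
C(F) = sqrt(7 + F)
C(84)/19191 - 44110/k = sqrt(7 + 84)/19191 - 44110/(-29686196/24787707) = sqrt(91)*(1/19191) - 44110*(-24787707/29686196) = sqrt(91)/19191 + 546692877885/14843098 = 546692877885/14843098 + sqrt(91)/19191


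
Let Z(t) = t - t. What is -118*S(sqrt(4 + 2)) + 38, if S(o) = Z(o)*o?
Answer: 38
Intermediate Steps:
Z(t) = 0
S(o) = 0 (S(o) = 0*o = 0)
-118*S(sqrt(4 + 2)) + 38 = -118*0 + 38 = 0 + 38 = 38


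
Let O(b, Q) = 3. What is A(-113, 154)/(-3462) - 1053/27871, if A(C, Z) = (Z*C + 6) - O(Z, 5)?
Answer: 481282043/96489402 ≈ 4.9879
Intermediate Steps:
A(C, Z) = 3 + C*Z (A(C, Z) = (Z*C + 6) - 1*3 = (C*Z + 6) - 3 = (6 + C*Z) - 3 = 3 + C*Z)
A(-113, 154)/(-3462) - 1053/27871 = (3 - 113*154)/(-3462) - 1053/27871 = (3 - 17402)*(-1/3462) - 1053*1/27871 = -17399*(-1/3462) - 1053/27871 = 17399/3462 - 1053/27871 = 481282043/96489402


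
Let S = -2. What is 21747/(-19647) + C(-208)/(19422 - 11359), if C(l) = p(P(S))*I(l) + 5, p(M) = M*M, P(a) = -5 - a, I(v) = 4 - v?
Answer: -45920450/52804587 ≈ -0.86963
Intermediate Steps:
p(M) = M²
C(l) = 41 - 9*l (C(l) = (-5 - 1*(-2))²*(4 - l) + 5 = (-5 + 2)²*(4 - l) + 5 = (-3)²*(4 - l) + 5 = 9*(4 - l) + 5 = (36 - 9*l) + 5 = 41 - 9*l)
21747/(-19647) + C(-208)/(19422 - 11359) = 21747/(-19647) + (41 - 9*(-208))/(19422 - 11359) = 21747*(-1/19647) + (41 + 1872)/8063 = -7249/6549 + 1913*(1/8063) = -7249/6549 + 1913/8063 = -45920450/52804587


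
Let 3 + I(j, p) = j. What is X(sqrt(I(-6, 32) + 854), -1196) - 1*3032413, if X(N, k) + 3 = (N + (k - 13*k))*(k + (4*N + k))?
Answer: -37359020 + 715208*sqrt(5) ≈ -3.5760e+7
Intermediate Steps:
I(j, p) = -3 + j
X(N, k) = -3 + (N - 12*k)*(2*k + 4*N) (X(N, k) = -3 + (N + (k - 13*k))*(k + (4*N + k)) = -3 + (N - 12*k)*(k + (k + 4*N)) = -3 + (N - 12*k)*(2*k + 4*N))
X(sqrt(I(-6, 32) + 854), -1196) - 1*3032413 = (-3 - 24*(-1196)**2 + 4*(sqrt((-3 - 6) + 854))**2 - 46*sqrt((-3 - 6) + 854)*(-1196)) - 1*3032413 = (-3 - 24*1430416 + 4*(sqrt(-9 + 854))**2 - 46*sqrt(-9 + 854)*(-1196)) - 3032413 = (-3 - 34329984 + 4*(sqrt(845))**2 - 46*sqrt(845)*(-1196)) - 3032413 = (-3 - 34329984 + 4*(13*sqrt(5))**2 - 46*13*sqrt(5)*(-1196)) - 3032413 = (-3 - 34329984 + 4*845 + 715208*sqrt(5)) - 3032413 = (-3 - 34329984 + 3380 + 715208*sqrt(5)) - 3032413 = (-34326607 + 715208*sqrt(5)) - 3032413 = -37359020 + 715208*sqrt(5)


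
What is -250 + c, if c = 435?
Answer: 185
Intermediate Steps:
-250 + c = -250 + 435 = 185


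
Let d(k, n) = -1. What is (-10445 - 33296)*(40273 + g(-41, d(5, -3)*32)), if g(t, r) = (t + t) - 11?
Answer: -1757513380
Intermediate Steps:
g(t, r) = -11 + 2*t (g(t, r) = 2*t - 11 = -11 + 2*t)
(-10445 - 33296)*(40273 + g(-41, d(5, -3)*32)) = (-10445 - 33296)*(40273 + (-11 + 2*(-41))) = -43741*(40273 + (-11 - 82)) = -43741*(40273 - 93) = -43741*40180 = -1757513380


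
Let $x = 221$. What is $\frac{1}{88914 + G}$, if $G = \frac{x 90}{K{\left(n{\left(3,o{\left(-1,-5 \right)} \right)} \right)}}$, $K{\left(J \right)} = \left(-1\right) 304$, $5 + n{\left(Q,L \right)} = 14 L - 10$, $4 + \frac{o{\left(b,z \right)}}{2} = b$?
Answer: $\frac{152}{13504983} \approx 1.1255 \cdot 10^{-5}$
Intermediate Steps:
$o{\left(b,z \right)} = -8 + 2 b$
$n{\left(Q,L \right)} = -15 + 14 L$ ($n{\left(Q,L \right)} = -5 + \left(14 L - 10\right) = -5 + \left(-10 + 14 L\right) = -15 + 14 L$)
$K{\left(J \right)} = -304$
$G = - \frac{9945}{152}$ ($G = \frac{221 \cdot 90}{-304} = 19890 \left(- \frac{1}{304}\right) = - \frac{9945}{152} \approx -65.428$)
$\frac{1}{88914 + G} = \frac{1}{88914 - \frac{9945}{152}} = \frac{1}{\frac{13504983}{152}} = \frac{152}{13504983}$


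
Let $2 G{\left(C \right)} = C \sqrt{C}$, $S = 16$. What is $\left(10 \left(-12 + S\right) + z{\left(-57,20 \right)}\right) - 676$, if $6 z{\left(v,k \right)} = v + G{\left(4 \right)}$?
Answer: $- \frac{3869}{6} \approx -644.83$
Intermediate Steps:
$G{\left(C \right)} = \frac{C^{\frac{3}{2}}}{2}$ ($G{\left(C \right)} = \frac{C \sqrt{C}}{2} = \frac{C^{\frac{3}{2}}}{2}$)
$z{\left(v,k \right)} = \frac{2}{3} + \frac{v}{6}$ ($z{\left(v,k \right)} = \frac{v + \frac{4^{\frac{3}{2}}}{2}}{6} = \frac{v + \frac{1}{2} \cdot 8}{6} = \frac{v + 4}{6} = \frac{4 + v}{6} = \frac{2}{3} + \frac{v}{6}$)
$\left(10 \left(-12 + S\right) + z{\left(-57,20 \right)}\right) - 676 = \left(10 \left(-12 + 16\right) + \left(\frac{2}{3} + \frac{1}{6} \left(-57\right)\right)\right) - 676 = \left(10 \cdot 4 + \left(\frac{2}{3} - \frac{19}{2}\right)\right) - 676 = \left(40 - \frac{53}{6}\right) - 676 = \frac{187}{6} - 676 = - \frac{3869}{6}$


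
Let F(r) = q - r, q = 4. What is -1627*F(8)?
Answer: 6508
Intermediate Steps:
F(r) = 4 - r
-1627*F(8) = -1627*(4 - 1*8) = -1627*(4 - 8) = -1627*(-4) = 6508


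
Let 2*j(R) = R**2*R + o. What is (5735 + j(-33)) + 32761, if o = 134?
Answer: 41189/2 ≈ 20595.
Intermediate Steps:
j(R) = 67 + R**3/2 (j(R) = (R**2*R + 134)/2 = (R**3 + 134)/2 = (134 + R**3)/2 = 67 + R**3/2)
(5735 + j(-33)) + 32761 = (5735 + (67 + (1/2)*(-33)**3)) + 32761 = (5735 + (67 + (1/2)*(-35937))) + 32761 = (5735 + (67 - 35937/2)) + 32761 = (5735 - 35803/2) + 32761 = -24333/2 + 32761 = 41189/2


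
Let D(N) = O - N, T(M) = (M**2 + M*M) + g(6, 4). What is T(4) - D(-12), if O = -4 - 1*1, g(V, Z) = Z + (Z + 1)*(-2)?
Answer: 19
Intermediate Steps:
g(V, Z) = -2 - Z (g(V, Z) = Z + (1 + Z)*(-2) = Z + (-2 - 2*Z) = -2 - Z)
O = -5 (O = -4 - 1 = -5)
T(M) = -6 + 2*M**2 (T(M) = (M**2 + M*M) + (-2 - 1*4) = (M**2 + M**2) + (-2 - 4) = 2*M**2 - 6 = -6 + 2*M**2)
D(N) = -5 - N
T(4) - D(-12) = (-6 + 2*4**2) - (-5 - 1*(-12)) = (-6 + 2*16) - (-5 + 12) = (-6 + 32) - 1*7 = 26 - 7 = 19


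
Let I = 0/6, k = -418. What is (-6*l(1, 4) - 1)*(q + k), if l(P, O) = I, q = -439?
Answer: 857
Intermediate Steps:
I = 0 (I = 0*(⅙) = 0)
l(P, O) = 0
(-6*l(1, 4) - 1)*(q + k) = (-6*0 - 1)*(-439 - 418) = (0 - 1)*(-857) = -1*(-857) = 857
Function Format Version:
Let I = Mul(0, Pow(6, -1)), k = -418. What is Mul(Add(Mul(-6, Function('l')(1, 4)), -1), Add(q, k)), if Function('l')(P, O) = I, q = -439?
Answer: 857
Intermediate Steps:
I = 0 (I = Mul(0, Rational(1, 6)) = 0)
Function('l')(P, O) = 0
Mul(Add(Mul(-6, Function('l')(1, 4)), -1), Add(q, k)) = Mul(Add(Mul(-6, 0), -1), Add(-439, -418)) = Mul(Add(0, -1), -857) = Mul(-1, -857) = 857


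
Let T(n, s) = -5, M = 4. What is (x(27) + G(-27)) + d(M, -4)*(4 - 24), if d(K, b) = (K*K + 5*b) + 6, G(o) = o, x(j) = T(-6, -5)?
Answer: -72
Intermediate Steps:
x(j) = -5
d(K, b) = 6 + K**2 + 5*b (d(K, b) = (K**2 + 5*b) + 6 = 6 + K**2 + 5*b)
(x(27) + G(-27)) + d(M, -4)*(4 - 24) = (-5 - 27) + (6 + 4**2 + 5*(-4))*(4 - 24) = -32 + (6 + 16 - 20)*(-20) = -32 + 2*(-20) = -32 - 40 = -72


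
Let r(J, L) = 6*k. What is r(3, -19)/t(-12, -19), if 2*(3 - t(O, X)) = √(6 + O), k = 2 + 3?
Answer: 60/7 + 10*I*√6/7 ≈ 8.5714 + 3.4993*I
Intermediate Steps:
k = 5
t(O, X) = 3 - √(6 + O)/2
r(J, L) = 30 (r(J, L) = 6*5 = 30)
r(3, -19)/t(-12, -19) = 30/(3 - √(6 - 12)/2) = 30/(3 - I*√6/2)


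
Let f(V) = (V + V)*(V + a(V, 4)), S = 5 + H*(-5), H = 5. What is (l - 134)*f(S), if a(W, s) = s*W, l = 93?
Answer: -164000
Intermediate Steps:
a(W, s) = W*s
S = -20 (S = 5 + 5*(-5) = 5 - 25 = -20)
f(V) = 10*V² (f(V) = (V + V)*(V + V*4) = (2*V)*(V + 4*V) = (2*V)*(5*V) = 10*V²)
(l - 134)*f(S) = (93 - 134)*(10*(-20)²) = -410*400 = -41*4000 = -164000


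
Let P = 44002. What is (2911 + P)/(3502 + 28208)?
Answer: 46913/31710 ≈ 1.4794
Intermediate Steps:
(2911 + P)/(3502 + 28208) = (2911 + 44002)/(3502 + 28208) = 46913/31710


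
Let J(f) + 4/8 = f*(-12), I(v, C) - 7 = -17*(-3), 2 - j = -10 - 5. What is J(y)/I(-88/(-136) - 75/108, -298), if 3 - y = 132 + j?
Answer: 3503/116 ≈ 30.198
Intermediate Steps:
j = 17 (j = 2 - (-10 - 5) = 2 - 1*(-15) = 2 + 15 = 17)
I(v, C) = 58 (I(v, C) = 7 - 17*(-3) = 7 + 51 = 58)
y = -146 (y = 3 - (132 + 17) = 3 - 1*149 = 3 - 149 = -146)
J(f) = -1/2 - 12*f (J(f) = -1/2 + f*(-12) = -1/2 - 12*f)
J(y)/I(-88/(-136) - 75/108, -298) = (-1/2 - 12*(-146))/58 = (-1/2 + 1752)*(1/58) = (3503/2)*(1/58) = 3503/116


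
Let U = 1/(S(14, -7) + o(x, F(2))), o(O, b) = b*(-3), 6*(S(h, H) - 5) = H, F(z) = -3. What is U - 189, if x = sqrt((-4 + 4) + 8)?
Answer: -14547/77 ≈ -188.92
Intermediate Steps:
S(h, H) = 5 + H/6
x = 2*sqrt(2) (x = sqrt(0 + 8) = sqrt(8) = 2*sqrt(2) ≈ 2.8284)
o(O, b) = -3*b
U = 6/77 (U = 1/((5 + (1/6)*(-7)) - 3*(-3)) = 1/((5 - 7/6) + 9) = 1/(23/6 + 9) = 1/(77/6) = 6/77 ≈ 0.077922)
U - 189 = 6/77 - 189 = -14547/77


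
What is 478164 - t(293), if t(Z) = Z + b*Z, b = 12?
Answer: 474355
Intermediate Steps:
t(Z) = 13*Z (t(Z) = Z + 12*Z = 13*Z)
478164 - t(293) = 478164 - 13*293 = 478164 - 1*3809 = 478164 - 3809 = 474355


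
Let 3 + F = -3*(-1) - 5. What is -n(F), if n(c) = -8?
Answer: 8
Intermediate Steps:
F = -5 (F = -3 + (-3*(-1) - 5) = -3 + (3 - 5) = -3 - 2 = -5)
-n(F) = -1*(-8) = 8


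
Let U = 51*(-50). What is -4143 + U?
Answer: -6693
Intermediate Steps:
U = -2550
-4143 + U = -4143 - 2550 = -6693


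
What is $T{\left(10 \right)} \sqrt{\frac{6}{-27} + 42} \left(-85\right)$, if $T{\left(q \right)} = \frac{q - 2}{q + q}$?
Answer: $- \frac{68 \sqrt{94}}{3} \approx -219.76$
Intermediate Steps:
$T{\left(q \right)} = \frac{-2 + q}{2 q}$
$T{\left(10 \right)} \sqrt{\frac{6}{-27} + 42} \left(-85\right) = \frac{-2 + 10}{2 \cdot 10} \sqrt{\frac{6}{-27} + 42} \left(-85\right) = \frac{1}{2} \cdot \frac{1}{10} \cdot 8 \sqrt{6 \left(- \frac{1}{27}\right) + 42} \left(-85\right) = \frac{2 \sqrt{- \frac{2}{9} + 42}}{5} \left(-85\right) = \frac{2 \sqrt{\frac{376}{9}}}{5} \left(-85\right) = \frac{2 \frac{2 \sqrt{94}}{3}}{5} \left(-85\right) = \frac{4 \sqrt{94}}{15} \left(-85\right) = - \frac{68 \sqrt{94}}{3}$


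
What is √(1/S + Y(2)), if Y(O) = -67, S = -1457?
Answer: 2*I*√35558085/1457 ≈ 8.1854*I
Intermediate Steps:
√(1/S + Y(2)) = √(1/(-1457) - 67) = √(-1/1457 - 67) = √(-97620/1457) = 2*I*√35558085/1457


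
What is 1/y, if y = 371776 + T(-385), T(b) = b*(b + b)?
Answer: 1/668226 ≈ 1.4965e-6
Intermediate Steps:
T(b) = 2*b**2 (T(b) = b*(2*b) = 2*b**2)
y = 668226 (y = 371776 + 2*(-385)**2 = 371776 + 2*148225 = 371776 + 296450 = 668226)
1/y = 1/668226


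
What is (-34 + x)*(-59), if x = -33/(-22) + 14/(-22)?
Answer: 43011/22 ≈ 1955.0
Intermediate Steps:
x = 19/22 (x = -33*(-1/22) + 14*(-1/22) = 3/2 - 7/11 = 19/22 ≈ 0.86364)
(-34 + x)*(-59) = (-34 + 19/22)*(-59) = -729/22*(-59) = 43011/22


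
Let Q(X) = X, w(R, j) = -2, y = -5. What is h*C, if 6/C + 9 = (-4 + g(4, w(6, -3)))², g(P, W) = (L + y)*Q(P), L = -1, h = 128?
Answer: 768/775 ≈ 0.99097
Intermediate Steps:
g(P, W) = -6*P (g(P, W) = (-1 - 5)*P = -6*P)
C = 6/775 (C = 6/(-9 + (-4 - 6*4)²) = 6/(-9 + (-4 - 24)²) = 6/(-9 + (-28)²) = 6/(-9 + 784) = 6/775 ≈ 0.0077419)
h*C = 128*(6/775) = 768/775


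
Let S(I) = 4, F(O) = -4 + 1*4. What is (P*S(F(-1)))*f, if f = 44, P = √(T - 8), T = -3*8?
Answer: 704*I*√2 ≈ 995.61*I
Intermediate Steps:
T = -24
F(O) = 0 (F(O) = -4 + 4 = 0)
P = 4*I*√2 (P = √(-24 - 8) = √(-32) = 4*I*√2 ≈ 5.6569*I)
(P*S(F(-1)))*f = ((4*I*√2)*4)*44 = (16*I*√2)*44 = 704*I*√2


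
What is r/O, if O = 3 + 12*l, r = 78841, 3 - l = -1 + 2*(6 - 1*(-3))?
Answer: -78841/165 ≈ -477.82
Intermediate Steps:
l = -14 (l = 3 - (-1 + 2*(6 - 1*(-3))) = 3 - (-1 + 2*(6 + 3)) = 3 - (-1 + 2*9) = 3 - (-1 + 18) = 3 - 1*17 = 3 - 17 = -14)
O = -165 (O = 3 + 12*(-14) = 3 - 168 = -165)
r/O = 78841/(-165) = 78841*(-1/165) = -78841/165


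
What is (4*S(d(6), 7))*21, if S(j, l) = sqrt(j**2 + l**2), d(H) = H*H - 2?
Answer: 84*sqrt(1205) ≈ 2915.9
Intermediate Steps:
d(H) = -2 + H**2 (d(H) = H**2 - 2 = -2 + H**2)
(4*S(d(6), 7))*21 = (4*sqrt((-2 + 6**2)**2 + 7**2))*21 = (4*sqrt((-2 + 36)**2 + 49))*21 = (4*sqrt(34**2 + 49))*21 = (4*sqrt(1156 + 49))*21 = (4*sqrt(1205))*21 = 84*sqrt(1205)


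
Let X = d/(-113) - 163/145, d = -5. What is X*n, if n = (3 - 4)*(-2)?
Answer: -35388/16385 ≈ -2.1598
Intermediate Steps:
X = -17694/16385 (X = -5/(-113) - 163/145 = -5*(-1/113) - 163*1/145 = 5/113 - 163/145 = -17694/16385 ≈ -1.0799)
n = 2 (n = -1*(-2) = 2)
X*n = -17694/16385*2 = -35388/16385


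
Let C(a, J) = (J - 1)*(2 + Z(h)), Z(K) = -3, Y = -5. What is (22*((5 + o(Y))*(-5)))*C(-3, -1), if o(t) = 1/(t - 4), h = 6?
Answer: -9680/9 ≈ -1075.6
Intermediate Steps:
o(t) = 1/(-4 + t)
C(a, J) = 1 - J (C(a, J) = (J - 1)*(2 - 3) = (-1 + J)*(-1) = 1 - J)
(22*((5 + o(Y))*(-5)))*C(-3, -1) = (22*((5 + 1/(-4 - 5))*(-5)))*(1 - 1*(-1)) = (22*((5 + 1/(-9))*(-5)))*(1 + 1) = (22*((5 - 1/9)*(-5)))*2 = (22*((44/9)*(-5)))*2 = (22*(-220/9))*2 = -4840/9*2 = -9680/9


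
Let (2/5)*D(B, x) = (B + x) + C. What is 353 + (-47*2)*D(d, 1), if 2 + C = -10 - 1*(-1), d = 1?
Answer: 2468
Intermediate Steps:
C = -11 (C = -2 + (-10 - 1*(-1)) = -2 + (-10 + 1) = -2 - 9 = -11)
D(B, x) = -55/2 + 5*B/2 + 5*x/2 (D(B, x) = 5*((B + x) - 11)/2 = 5*(-11 + B + x)/2 = -55/2 + 5*B/2 + 5*x/2)
353 + (-47*2)*D(d, 1) = 353 + (-47*2)*(-55/2 + (5/2)*1 + (5/2)*1) = 353 - 94*(-55/2 + 5/2 + 5/2) = 353 - 94*(-45/2) = 353 + 2115 = 2468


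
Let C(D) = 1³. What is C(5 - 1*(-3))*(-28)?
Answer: -28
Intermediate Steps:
C(D) = 1
C(5 - 1*(-3))*(-28) = 1*(-28) = -28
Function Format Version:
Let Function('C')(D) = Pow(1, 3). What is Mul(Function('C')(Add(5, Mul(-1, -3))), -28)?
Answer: -28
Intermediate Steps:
Function('C')(D) = 1
Mul(Function('C')(Add(5, Mul(-1, -3))), -28) = Mul(1, -28) = -28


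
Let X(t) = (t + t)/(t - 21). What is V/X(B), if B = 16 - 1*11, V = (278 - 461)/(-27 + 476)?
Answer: 1464/2245 ≈ 0.65212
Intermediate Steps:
V = -183/449 ≈ -0.40757
B = 5 (B = 16 - 11 = 5)
X(t) = 2*t/(-21 + t) (X(t) = (2*t)/(-21 + t) = 2*t/(-21 + t))
V/X(B) = -183/(449*(2*5/(-21 + 5))) = -183/(449*(2*5/(-16))) = -183/(449*(2*5*(-1/16))) = -183/(449*(-5/8)) = -183/449*(-8/5) = 1464/2245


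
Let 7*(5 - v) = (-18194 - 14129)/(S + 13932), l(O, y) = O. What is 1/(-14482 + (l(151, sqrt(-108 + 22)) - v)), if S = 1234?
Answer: -106162/1521970755 ≈ -6.9753e-5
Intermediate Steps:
v = 563133/106162 (v = 5 - (-18194 - 14129)/(7*(1234 + 13932)) = 5 - (-32323)/(7*15166) = 5 - 1/7*(-32323/15166) = 5 + 32323/106162 = 563133/106162 ≈ 5.3045)
1/(-14482 + (l(151, sqrt(-108 + 22)) - v)) = 1/(-14482 + (151 - 1*563133/106162)) = 1/(-14482 + (151 - 563133/106162)) = 1/(-14482 + 15467329/106162) = 1/(-1521970755/106162) = -106162/1521970755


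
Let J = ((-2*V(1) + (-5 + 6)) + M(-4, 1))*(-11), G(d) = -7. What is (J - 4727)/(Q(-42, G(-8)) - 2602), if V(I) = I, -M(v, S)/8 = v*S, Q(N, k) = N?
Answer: 1267/661 ≈ 1.9168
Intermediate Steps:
M(v, S) = -8*S*v (M(v, S) = -8*v*S = -8*S*v)
J = -341 (J = ((-2*1 + (-5 + 6)) - 8*1*(-4))*(-11) = ((-2 + 1) + 32)*(-11) = (-1 + 32)*(-11) = 31*(-11) = -341)
(J - 4727)/(Q(-42, G(-8)) - 2602) = (-341 - 4727)/(-42 - 2602) = -5068/(-2644) = -5068*(-1/2644) = 1267/661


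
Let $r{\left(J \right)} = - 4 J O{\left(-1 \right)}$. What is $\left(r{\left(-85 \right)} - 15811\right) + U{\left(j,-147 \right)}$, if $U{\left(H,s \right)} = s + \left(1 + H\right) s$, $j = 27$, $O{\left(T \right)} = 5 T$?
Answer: $-21774$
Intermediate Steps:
$U{\left(H,s \right)} = s + s \left(1 + H\right)$
$r{\left(J \right)} = 20 J$ ($r{\left(J \right)} = - 4 J 5 \left(-1\right) = - 4 J \left(-5\right) = 20 J$)
$\left(r{\left(-85 \right)} - 15811\right) + U{\left(j,-147 \right)} = \left(20 \left(-85\right) - 15811\right) - 147 \left(2 + 27\right) = \left(-1700 - 15811\right) - 4263 = -17511 - 4263 = -21774$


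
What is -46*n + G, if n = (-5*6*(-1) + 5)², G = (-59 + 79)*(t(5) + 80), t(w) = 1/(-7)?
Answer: -383270/7 ≈ -54753.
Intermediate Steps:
t(w) = -⅐
G = 11180/7 (G = (-59 + 79)*(-⅐ + 80) = 20*(559/7) = 11180/7 ≈ 1597.1)
n = 1225 (n = (-30*(-1) + 5)² = (30 + 5)² = 35² = 1225)
-46*n + G = -46*1225 + 11180/7 = -56350 + 11180/7 = -383270/7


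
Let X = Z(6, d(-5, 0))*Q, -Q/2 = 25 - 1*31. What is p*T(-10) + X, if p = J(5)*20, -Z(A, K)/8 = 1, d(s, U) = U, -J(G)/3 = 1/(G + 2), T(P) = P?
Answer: -72/7 ≈ -10.286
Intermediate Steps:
J(G) = -3/(2 + G) (J(G) = -3/(G + 2) = -3/(2 + G))
Z(A, K) = -8 (Z(A, K) = -8*1 = -8)
Q = 12 (Q = -2*(25 - 1*31) = -2*(25 - 31) = -2*(-6) = 12)
p = -60/7 (p = -3/(2 + 5)*20 = -3/7*20 = -60/7 ≈ -8.5714)
X = -96 (X = -8*12 = -96)
p*T(-10) + X = -60/7*(-10) - 96 = 600/7 - 96 = -72/7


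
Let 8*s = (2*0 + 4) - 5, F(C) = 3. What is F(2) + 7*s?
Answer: 17/8 ≈ 2.1250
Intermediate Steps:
s = -⅛ (s = ((2*0 + 4) - 5)/8 = ((0 + 4) - 5)/8 = (4 - 5)/8 = (⅛)*(-1) = -⅛ ≈ -0.12500)
F(2) + 7*s = 3 + 7*(-⅛) = 3 - 7/8 = 17/8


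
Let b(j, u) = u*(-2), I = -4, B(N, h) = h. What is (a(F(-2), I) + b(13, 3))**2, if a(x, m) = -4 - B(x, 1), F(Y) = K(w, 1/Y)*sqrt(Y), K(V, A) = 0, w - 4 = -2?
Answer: 121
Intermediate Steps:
w = 2 (w = 4 - 2 = 2)
b(j, u) = -2*u
F(Y) = 0 (F(Y) = 0*sqrt(Y) = 0)
a(x, m) = -5 (a(x, m) = -4 - 1*1 = -4 - 1 = -5)
(a(F(-2), I) + b(13, 3))**2 = (-5 - 2*3)**2 = (-5 - 6)**2 = (-11)**2 = 121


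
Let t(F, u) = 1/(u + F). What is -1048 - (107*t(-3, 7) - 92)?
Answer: -3931/4 ≈ -982.75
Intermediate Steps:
t(F, u) = 1/(F + u)
-1048 - (107*t(-3, 7) - 92) = -1048 - (107/(-3 + 7) - 92) = -1048 - (107/4 - 92) = -1048 - 1*(-261/4) = -1048 + 261/4 = -3931/4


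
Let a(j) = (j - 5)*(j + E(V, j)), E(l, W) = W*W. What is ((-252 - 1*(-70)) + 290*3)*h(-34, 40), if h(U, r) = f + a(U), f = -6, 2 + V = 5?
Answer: -30109632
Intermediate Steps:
V = 3 (V = -2 + 5 = 3)
E(l, W) = W²
a(j) = (-5 + j)*(j + j²) (a(j) = (j - 5)*(j + j²) = (-5 + j)*(j + j²))
h(U, r) = -6 + U*(-5 + U² - 4*U)
((-252 - 1*(-70)) + 290*3)*h(-34, 40) = ((-252 - 1*(-70)) + 290*3)*(-6 + (-34)³ - 5*(-34) - 4*(-34)²) = ((-252 + 70) + 870)*(-6 - 39304 + 170 - 4*1156) = (-182 + 870)*(-6 - 39304 + 170 - 4624) = 688*(-43764) = -30109632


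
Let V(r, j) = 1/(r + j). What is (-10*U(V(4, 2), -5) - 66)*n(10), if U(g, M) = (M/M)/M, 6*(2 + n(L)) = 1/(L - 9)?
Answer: 352/3 ≈ 117.33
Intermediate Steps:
n(L) = -2 + 1/(6*(-9 + L)) (n(L) = -2 + 1/(6*(L - 9)) = -2 + 1/(6*(-9 + L)))
V(r, j) = 1/(j + r)
U(g, M) = 1/M
(-10*U(V(4, 2), -5) - 66)*n(10) = (-10/(-5) - 66)*((109 - 12*10)/(6*(-9 + 10))) = (-10*(-⅕) - 66)*((⅙)*(109 - 120)/1) = (2 - 66)*((⅙)*1*(-11)) = -64*(-11/6) = 352/3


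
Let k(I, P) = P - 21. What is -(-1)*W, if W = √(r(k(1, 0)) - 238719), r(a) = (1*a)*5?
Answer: 6*I*√6634 ≈ 488.7*I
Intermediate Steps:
k(I, P) = -21 + P
r(a) = 5*a (r(a) = a*5 = 5*a)
W = 6*I*√6634 (W = √(5*(-21 + 0) - 238719) = √(5*(-21) - 238719) = √(-105 - 238719) = √(-238824) = 6*I*√6634 ≈ 488.7*I)
-(-1)*W = -(-1)*6*I*√6634 = -(-6)*I*√6634 = 6*I*√6634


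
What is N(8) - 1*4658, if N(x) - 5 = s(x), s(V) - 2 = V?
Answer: -4643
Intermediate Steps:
s(V) = 2 + V
N(x) = 7 + x (N(x) = 5 + (2 + x) = 7 + x)
N(8) - 1*4658 = (7 + 8) - 1*4658 = 15 - 4658 = -4643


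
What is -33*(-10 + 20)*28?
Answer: -9240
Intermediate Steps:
-33*(-10 + 20)*28 = -33*10*28 = -330*28 = -9240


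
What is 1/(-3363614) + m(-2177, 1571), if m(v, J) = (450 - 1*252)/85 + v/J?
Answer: 423858957447/449160195490 ≈ 0.94367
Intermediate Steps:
m(v, J) = 198/85 + v/J (m(v, J) = (450 - 252)*(1/85) + v/J = 198*(1/85) + v/J = 198/85 + v/J)
1/(-3363614) + m(-2177, 1571) = 1/(-3363614) + (198/85 - 2177/1571) = -1/3363614 + (198/85 - 2177*1/1571) = -1/3363614 + (198/85 - 2177/1571) = -1/3363614 + 126013/133535 = 423858957447/449160195490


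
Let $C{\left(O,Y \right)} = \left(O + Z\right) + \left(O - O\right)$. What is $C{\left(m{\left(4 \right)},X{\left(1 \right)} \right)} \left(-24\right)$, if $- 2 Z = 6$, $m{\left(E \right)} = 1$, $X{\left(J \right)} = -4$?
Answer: $48$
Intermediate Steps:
$Z = -3$ ($Z = \left(- \frac{1}{2}\right) 6 = -3$)
$C{\left(O,Y \right)} = -3 + O$ ($C{\left(O,Y \right)} = \left(O - 3\right) + \left(O - O\right) = \left(-3 + O\right) + 0 = -3 + O$)
$C{\left(m{\left(4 \right)},X{\left(1 \right)} \right)} \left(-24\right) = \left(-3 + 1\right) \left(-24\right) = \left(-2\right) \left(-24\right) = 48$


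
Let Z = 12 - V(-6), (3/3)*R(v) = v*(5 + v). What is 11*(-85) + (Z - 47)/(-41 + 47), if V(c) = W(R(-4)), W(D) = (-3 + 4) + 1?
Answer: -5647/6 ≈ -941.17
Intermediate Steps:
R(v) = v*(5 + v)
W(D) = 2 (W(D) = 1 + 1 = 2)
V(c) = 2
Z = 10 (Z = 12 - 1*2 = 12 - 2 = 10)
11*(-85) + (Z - 47)/(-41 + 47) = 11*(-85) + (10 - 47)/(-41 + 47) = -935 - 37/6 = -5647/6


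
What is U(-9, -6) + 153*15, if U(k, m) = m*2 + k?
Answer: 2274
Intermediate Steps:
U(k, m) = k + 2*m (U(k, m) = 2*m + k = k + 2*m)
U(-9, -6) + 153*15 = (-9 + 2*(-6)) + 153*15 = (-9 - 12) + 2295 = -21 + 2295 = 2274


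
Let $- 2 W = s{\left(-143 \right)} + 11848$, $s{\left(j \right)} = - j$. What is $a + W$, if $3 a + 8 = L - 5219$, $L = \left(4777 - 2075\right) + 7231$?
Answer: $- \frac{26561}{6} \approx -4426.8$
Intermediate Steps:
$L = 9933$ ($L = 2702 + 7231 = 9933$)
$a = \frac{4706}{3}$ ($a = - \frac{8}{3} + \frac{9933 - 5219}{3} = - \frac{8}{3} + \frac{1}{3} \cdot 4714 = - \frac{8}{3} + \frac{4714}{3} = \frac{4706}{3} \approx 1568.7$)
$W = - \frac{11991}{2}$ ($W = - \frac{\left(-1\right) \left(-143\right) + 11848}{2} = - \frac{143 + 11848}{2} = \left(- \frac{1}{2}\right) 11991 = - \frac{11991}{2} \approx -5995.5$)
$a + W = \frac{4706}{3} - \frac{11991}{2} = - \frac{26561}{6}$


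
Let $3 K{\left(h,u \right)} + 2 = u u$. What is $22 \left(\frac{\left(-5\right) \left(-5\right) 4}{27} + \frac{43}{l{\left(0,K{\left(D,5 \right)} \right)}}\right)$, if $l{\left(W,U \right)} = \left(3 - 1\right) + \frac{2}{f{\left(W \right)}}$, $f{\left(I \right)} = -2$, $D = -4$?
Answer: $\frac{27742}{27} \approx 1027.5$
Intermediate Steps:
$K{\left(h,u \right)} = - \frac{2}{3} + \frac{u^{2}}{3}$ ($K{\left(h,u \right)} = - \frac{2}{3} + \frac{u u}{3} = - \frac{2}{3} + \frac{u^{2}}{3}$)
$l{\left(W,U \right)} = 1$ ($l{\left(W,U \right)} = \left(3 - 1\right) + \frac{2}{-2} = 2 + 2 \left(- \frac{1}{2}\right) = 2 - 1 = 1$)
$22 \left(\frac{\left(-5\right) \left(-5\right) 4}{27} + \frac{43}{l{\left(0,K{\left(D,5 \right)} \right)}}\right) = 22 \left(\frac{\left(-5\right) \left(-5\right) 4}{27} + \frac{43}{1}\right) = 22 \left(25 \cdot 4 \cdot \frac{1}{27} + 43 \cdot 1\right) = 22 \left(100 \cdot \frac{1}{27} + 43\right) = 22 \left(\frac{100}{27} + 43\right) = 22 \cdot \frac{1261}{27} = \frac{27742}{27}$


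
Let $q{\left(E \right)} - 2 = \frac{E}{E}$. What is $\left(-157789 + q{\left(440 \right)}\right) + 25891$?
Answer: $-131895$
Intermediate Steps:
$q{\left(E \right)} = 3$ ($q{\left(E \right)} = 2 + \frac{E}{E} = 2 + 1 = 3$)
$\left(-157789 + q{\left(440 \right)}\right) + 25891 = \left(-157789 + 3\right) + 25891 = -157786 + 25891 = -131895$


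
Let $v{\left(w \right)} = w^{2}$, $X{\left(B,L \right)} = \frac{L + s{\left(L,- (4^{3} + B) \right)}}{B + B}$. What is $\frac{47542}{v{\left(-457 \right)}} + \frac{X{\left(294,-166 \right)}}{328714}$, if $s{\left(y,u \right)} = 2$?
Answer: $\frac{2297266422427}{10091783757342} \approx 0.22764$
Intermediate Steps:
$X{\left(B,L \right)} = \frac{2 + L}{2 B}$ ($X{\left(B,L \right)} = \frac{L + 2}{B + B} = \frac{2 + L}{2 B}$)
$\frac{47542}{v{\left(-457 \right)}} + \frac{X{\left(294,-166 \right)}}{328714} = \frac{47542}{\left(-457\right)^{2}} + \frac{\frac{1}{2} \cdot \frac{1}{294} \left(2 - 166\right)}{328714} = \frac{47542}{208849} + \frac{1}{2} \cdot \frac{1}{294} \left(-164\right) \frac{1}{328714} = 47542 \cdot \frac{1}{208849} - \frac{41}{48320958} = \frac{47542}{208849} - \frac{41}{48320958} = \frac{2297266422427}{10091783757342}$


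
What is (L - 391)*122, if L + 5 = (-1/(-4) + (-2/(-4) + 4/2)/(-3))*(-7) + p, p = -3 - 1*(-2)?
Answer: -287615/6 ≈ -47936.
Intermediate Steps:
p = -1 (p = -3 + 2 = -1)
L = -23/12 (L = -5 + ((-1/(-4) + (-2/(-4) + 4/2)/(-3))*(-7) - 1) = -5 + ((-1*(-¼) + (-2*(-¼) + 4*(½))*(-⅓))*(-7) - 1) = -5 + ((¼ + (½ + 2)*(-⅓))*(-7) - 1) = -5 + ((¼ + (5/2)*(-⅓))*(-7) - 1) = -5 + ((¼ - ⅚)*(-7) - 1) = -5 + (-7/12*(-7) - 1) = -5 + (49/12 - 1) = -5 + 37/12 = -23/12 ≈ -1.9167)
(L - 391)*122 = (-23/12 - 391)*122 = -4715/12*122 = -287615/6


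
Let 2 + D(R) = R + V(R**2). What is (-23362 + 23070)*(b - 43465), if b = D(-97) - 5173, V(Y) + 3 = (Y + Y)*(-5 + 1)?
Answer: 36211504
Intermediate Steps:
V(Y) = -3 - 8*Y (V(Y) = -3 + (Y + Y)*(-5 + 1) = -3 + (2*Y)*(-4) = -3 - 8*Y)
D(R) = -5 + R - 8*R**2 (D(R) = -2 + (R + (-3 - 8*R**2)) = -2 + (-3 + R - 8*R**2) = -5 + R - 8*R**2)
b = -80547 (b = (-5 - 97 - 8*(-97)**2) - 5173 = (-5 - 97 - 8*9409) - 5173 = (-5 - 97 - 75272) - 5173 = -75374 - 5173 = -80547)
(-23362 + 23070)*(b - 43465) = (-23362 + 23070)*(-80547 - 43465) = -292*(-124012) = 36211504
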